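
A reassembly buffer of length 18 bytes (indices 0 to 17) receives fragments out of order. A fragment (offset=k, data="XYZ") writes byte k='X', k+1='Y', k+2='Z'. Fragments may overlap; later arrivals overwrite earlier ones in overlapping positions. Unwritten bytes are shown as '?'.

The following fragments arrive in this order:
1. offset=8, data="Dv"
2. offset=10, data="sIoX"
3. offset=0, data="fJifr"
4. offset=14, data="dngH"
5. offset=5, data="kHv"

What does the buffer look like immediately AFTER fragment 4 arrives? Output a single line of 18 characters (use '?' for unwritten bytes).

Fragment 1: offset=8 data="Dv" -> buffer=????????Dv????????
Fragment 2: offset=10 data="sIoX" -> buffer=????????DvsIoX????
Fragment 3: offset=0 data="fJifr" -> buffer=fJifr???DvsIoX????
Fragment 4: offset=14 data="dngH" -> buffer=fJifr???DvsIoXdngH

Answer: fJifr???DvsIoXdngH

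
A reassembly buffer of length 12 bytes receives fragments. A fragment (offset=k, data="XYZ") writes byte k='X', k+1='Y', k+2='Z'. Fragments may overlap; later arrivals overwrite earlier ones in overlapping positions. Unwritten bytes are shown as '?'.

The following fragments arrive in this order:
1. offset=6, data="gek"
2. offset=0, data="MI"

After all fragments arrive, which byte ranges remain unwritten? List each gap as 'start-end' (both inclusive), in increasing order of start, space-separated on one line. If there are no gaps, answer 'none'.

Fragment 1: offset=6 len=3
Fragment 2: offset=0 len=2
Gaps: 2-5 9-11

Answer: 2-5 9-11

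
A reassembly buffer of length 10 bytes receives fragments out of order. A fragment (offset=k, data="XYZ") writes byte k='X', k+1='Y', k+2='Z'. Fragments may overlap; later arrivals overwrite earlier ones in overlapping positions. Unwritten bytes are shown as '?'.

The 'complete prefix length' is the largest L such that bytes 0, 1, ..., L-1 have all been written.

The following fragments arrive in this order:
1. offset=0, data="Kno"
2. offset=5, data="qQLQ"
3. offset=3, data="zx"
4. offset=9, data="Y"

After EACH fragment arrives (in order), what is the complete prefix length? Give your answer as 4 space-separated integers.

Fragment 1: offset=0 data="Kno" -> buffer=Kno??????? -> prefix_len=3
Fragment 2: offset=5 data="qQLQ" -> buffer=Kno??qQLQ? -> prefix_len=3
Fragment 3: offset=3 data="zx" -> buffer=KnozxqQLQ? -> prefix_len=9
Fragment 4: offset=9 data="Y" -> buffer=KnozxqQLQY -> prefix_len=10

Answer: 3 3 9 10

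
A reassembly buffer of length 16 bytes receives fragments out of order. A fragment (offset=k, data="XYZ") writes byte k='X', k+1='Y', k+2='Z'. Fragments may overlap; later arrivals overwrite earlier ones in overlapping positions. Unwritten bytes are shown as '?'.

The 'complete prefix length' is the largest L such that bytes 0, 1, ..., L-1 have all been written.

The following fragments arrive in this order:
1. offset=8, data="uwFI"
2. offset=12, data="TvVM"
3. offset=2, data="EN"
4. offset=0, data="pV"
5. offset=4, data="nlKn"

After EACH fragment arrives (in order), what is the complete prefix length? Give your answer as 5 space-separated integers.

Fragment 1: offset=8 data="uwFI" -> buffer=????????uwFI???? -> prefix_len=0
Fragment 2: offset=12 data="TvVM" -> buffer=????????uwFITvVM -> prefix_len=0
Fragment 3: offset=2 data="EN" -> buffer=??EN????uwFITvVM -> prefix_len=0
Fragment 4: offset=0 data="pV" -> buffer=pVEN????uwFITvVM -> prefix_len=4
Fragment 5: offset=4 data="nlKn" -> buffer=pVENnlKnuwFITvVM -> prefix_len=16

Answer: 0 0 0 4 16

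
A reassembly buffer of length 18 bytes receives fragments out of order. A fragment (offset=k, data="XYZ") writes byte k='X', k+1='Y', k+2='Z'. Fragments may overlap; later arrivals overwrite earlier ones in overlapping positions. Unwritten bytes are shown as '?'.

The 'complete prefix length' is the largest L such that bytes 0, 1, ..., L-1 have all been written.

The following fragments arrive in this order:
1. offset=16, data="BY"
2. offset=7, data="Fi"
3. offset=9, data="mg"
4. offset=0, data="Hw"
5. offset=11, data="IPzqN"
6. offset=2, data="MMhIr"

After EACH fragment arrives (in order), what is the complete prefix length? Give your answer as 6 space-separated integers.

Fragment 1: offset=16 data="BY" -> buffer=????????????????BY -> prefix_len=0
Fragment 2: offset=7 data="Fi" -> buffer=???????Fi???????BY -> prefix_len=0
Fragment 3: offset=9 data="mg" -> buffer=???????Fimg?????BY -> prefix_len=0
Fragment 4: offset=0 data="Hw" -> buffer=Hw?????Fimg?????BY -> prefix_len=2
Fragment 5: offset=11 data="IPzqN" -> buffer=Hw?????FimgIPzqNBY -> prefix_len=2
Fragment 6: offset=2 data="MMhIr" -> buffer=HwMMhIrFimgIPzqNBY -> prefix_len=18

Answer: 0 0 0 2 2 18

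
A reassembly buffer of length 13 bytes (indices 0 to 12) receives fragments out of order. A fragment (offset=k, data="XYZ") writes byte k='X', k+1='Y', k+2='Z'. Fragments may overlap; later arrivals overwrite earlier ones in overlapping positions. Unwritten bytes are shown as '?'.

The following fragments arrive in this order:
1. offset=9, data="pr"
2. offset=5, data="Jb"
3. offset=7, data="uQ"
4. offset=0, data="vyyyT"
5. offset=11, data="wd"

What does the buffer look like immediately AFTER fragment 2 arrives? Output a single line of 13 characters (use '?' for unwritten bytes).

Answer: ?????Jb??pr??

Derivation:
Fragment 1: offset=9 data="pr" -> buffer=?????????pr??
Fragment 2: offset=5 data="Jb" -> buffer=?????Jb??pr??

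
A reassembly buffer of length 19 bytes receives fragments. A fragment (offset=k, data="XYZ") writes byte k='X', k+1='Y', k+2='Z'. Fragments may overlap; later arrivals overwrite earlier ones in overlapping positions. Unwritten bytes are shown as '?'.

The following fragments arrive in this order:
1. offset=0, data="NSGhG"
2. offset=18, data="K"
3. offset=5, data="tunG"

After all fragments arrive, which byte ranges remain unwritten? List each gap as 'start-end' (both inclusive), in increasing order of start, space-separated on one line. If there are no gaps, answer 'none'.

Answer: 9-17

Derivation:
Fragment 1: offset=0 len=5
Fragment 2: offset=18 len=1
Fragment 3: offset=5 len=4
Gaps: 9-17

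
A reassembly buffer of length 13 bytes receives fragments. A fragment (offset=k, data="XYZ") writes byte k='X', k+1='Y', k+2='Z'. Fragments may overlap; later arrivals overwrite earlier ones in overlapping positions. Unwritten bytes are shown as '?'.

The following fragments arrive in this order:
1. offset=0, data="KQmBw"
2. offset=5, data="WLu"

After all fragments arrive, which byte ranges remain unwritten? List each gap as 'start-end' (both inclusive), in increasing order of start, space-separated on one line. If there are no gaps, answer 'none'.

Answer: 8-12

Derivation:
Fragment 1: offset=0 len=5
Fragment 2: offset=5 len=3
Gaps: 8-12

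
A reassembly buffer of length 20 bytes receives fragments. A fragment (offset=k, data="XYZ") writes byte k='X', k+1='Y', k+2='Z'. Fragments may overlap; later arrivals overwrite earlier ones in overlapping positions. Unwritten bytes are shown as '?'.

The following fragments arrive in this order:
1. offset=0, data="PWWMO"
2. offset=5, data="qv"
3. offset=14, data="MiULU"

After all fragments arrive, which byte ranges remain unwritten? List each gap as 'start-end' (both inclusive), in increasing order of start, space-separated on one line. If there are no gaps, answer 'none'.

Fragment 1: offset=0 len=5
Fragment 2: offset=5 len=2
Fragment 3: offset=14 len=5
Gaps: 7-13 19-19

Answer: 7-13 19-19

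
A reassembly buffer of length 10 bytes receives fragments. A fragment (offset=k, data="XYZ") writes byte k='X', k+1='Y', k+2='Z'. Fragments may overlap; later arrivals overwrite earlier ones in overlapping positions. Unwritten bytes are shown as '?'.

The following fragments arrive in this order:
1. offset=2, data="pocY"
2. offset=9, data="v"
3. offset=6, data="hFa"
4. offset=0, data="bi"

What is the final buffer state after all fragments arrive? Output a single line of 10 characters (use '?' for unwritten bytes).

Fragment 1: offset=2 data="pocY" -> buffer=??pocY????
Fragment 2: offset=9 data="v" -> buffer=??pocY???v
Fragment 3: offset=6 data="hFa" -> buffer=??pocYhFav
Fragment 4: offset=0 data="bi" -> buffer=bipocYhFav

Answer: bipocYhFav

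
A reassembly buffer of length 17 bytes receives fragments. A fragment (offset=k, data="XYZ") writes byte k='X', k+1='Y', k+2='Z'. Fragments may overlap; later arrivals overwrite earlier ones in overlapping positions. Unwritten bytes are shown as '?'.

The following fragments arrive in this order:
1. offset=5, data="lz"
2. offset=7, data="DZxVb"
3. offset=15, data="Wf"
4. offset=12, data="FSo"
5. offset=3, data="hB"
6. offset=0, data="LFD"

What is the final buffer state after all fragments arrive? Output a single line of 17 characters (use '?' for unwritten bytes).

Answer: LFDhBlzDZxVbFSoWf

Derivation:
Fragment 1: offset=5 data="lz" -> buffer=?????lz??????????
Fragment 2: offset=7 data="DZxVb" -> buffer=?????lzDZxVb?????
Fragment 3: offset=15 data="Wf" -> buffer=?????lzDZxVb???Wf
Fragment 4: offset=12 data="FSo" -> buffer=?????lzDZxVbFSoWf
Fragment 5: offset=3 data="hB" -> buffer=???hBlzDZxVbFSoWf
Fragment 6: offset=0 data="LFD" -> buffer=LFDhBlzDZxVbFSoWf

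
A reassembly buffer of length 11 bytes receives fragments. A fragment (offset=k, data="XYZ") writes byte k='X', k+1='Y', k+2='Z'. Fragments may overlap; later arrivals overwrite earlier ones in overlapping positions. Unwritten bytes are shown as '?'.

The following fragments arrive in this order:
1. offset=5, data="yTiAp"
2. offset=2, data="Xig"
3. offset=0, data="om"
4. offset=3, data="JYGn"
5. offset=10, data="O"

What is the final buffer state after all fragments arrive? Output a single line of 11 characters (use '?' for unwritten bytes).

Answer: omXJYGniApO

Derivation:
Fragment 1: offset=5 data="yTiAp" -> buffer=?????yTiAp?
Fragment 2: offset=2 data="Xig" -> buffer=??XigyTiAp?
Fragment 3: offset=0 data="om" -> buffer=omXigyTiAp?
Fragment 4: offset=3 data="JYGn" -> buffer=omXJYGniAp?
Fragment 5: offset=10 data="O" -> buffer=omXJYGniApO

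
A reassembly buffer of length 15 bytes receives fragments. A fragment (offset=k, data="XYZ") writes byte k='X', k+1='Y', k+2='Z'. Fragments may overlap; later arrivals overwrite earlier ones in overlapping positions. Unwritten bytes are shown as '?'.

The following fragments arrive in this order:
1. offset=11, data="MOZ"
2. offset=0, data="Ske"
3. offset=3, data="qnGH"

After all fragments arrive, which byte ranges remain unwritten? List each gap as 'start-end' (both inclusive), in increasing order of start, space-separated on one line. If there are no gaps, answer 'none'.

Fragment 1: offset=11 len=3
Fragment 2: offset=0 len=3
Fragment 3: offset=3 len=4
Gaps: 7-10 14-14

Answer: 7-10 14-14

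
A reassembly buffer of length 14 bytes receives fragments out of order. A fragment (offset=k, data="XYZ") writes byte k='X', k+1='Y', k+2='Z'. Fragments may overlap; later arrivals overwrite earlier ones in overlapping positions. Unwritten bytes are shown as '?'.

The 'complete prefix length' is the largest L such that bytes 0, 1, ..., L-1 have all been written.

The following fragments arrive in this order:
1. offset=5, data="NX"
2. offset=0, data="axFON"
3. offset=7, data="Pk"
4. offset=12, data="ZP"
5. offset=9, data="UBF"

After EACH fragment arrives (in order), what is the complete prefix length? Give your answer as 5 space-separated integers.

Answer: 0 7 9 9 14

Derivation:
Fragment 1: offset=5 data="NX" -> buffer=?????NX??????? -> prefix_len=0
Fragment 2: offset=0 data="axFON" -> buffer=axFONNX??????? -> prefix_len=7
Fragment 3: offset=7 data="Pk" -> buffer=axFONNXPk????? -> prefix_len=9
Fragment 4: offset=12 data="ZP" -> buffer=axFONNXPk???ZP -> prefix_len=9
Fragment 5: offset=9 data="UBF" -> buffer=axFONNXPkUBFZP -> prefix_len=14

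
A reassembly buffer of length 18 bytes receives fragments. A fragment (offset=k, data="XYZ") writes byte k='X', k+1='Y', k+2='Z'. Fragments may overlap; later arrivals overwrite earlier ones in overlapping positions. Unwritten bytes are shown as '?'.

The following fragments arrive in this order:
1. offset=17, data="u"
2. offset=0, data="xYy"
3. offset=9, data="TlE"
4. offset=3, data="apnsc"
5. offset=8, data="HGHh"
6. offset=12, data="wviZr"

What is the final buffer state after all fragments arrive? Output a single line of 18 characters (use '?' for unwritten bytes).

Answer: xYyapnscHGHhwviZru

Derivation:
Fragment 1: offset=17 data="u" -> buffer=?????????????????u
Fragment 2: offset=0 data="xYy" -> buffer=xYy??????????????u
Fragment 3: offset=9 data="TlE" -> buffer=xYy??????TlE?????u
Fragment 4: offset=3 data="apnsc" -> buffer=xYyapnsc?TlE?????u
Fragment 5: offset=8 data="HGHh" -> buffer=xYyapnscHGHh?????u
Fragment 6: offset=12 data="wviZr" -> buffer=xYyapnscHGHhwviZru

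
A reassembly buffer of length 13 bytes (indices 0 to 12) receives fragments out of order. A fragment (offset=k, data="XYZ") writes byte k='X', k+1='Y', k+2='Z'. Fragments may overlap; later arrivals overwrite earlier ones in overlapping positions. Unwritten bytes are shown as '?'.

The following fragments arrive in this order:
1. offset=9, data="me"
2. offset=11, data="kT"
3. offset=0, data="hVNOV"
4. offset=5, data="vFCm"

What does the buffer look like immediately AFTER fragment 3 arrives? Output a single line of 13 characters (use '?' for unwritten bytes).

Answer: hVNOV????mekT

Derivation:
Fragment 1: offset=9 data="me" -> buffer=?????????me??
Fragment 2: offset=11 data="kT" -> buffer=?????????mekT
Fragment 3: offset=0 data="hVNOV" -> buffer=hVNOV????mekT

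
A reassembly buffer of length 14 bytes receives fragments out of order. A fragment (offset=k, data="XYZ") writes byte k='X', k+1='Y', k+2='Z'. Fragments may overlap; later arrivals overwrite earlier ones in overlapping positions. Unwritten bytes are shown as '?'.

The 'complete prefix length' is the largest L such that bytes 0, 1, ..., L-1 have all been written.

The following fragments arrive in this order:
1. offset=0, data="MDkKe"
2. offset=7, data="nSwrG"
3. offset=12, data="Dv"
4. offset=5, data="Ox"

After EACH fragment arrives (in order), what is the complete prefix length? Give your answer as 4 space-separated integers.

Answer: 5 5 5 14

Derivation:
Fragment 1: offset=0 data="MDkKe" -> buffer=MDkKe????????? -> prefix_len=5
Fragment 2: offset=7 data="nSwrG" -> buffer=MDkKe??nSwrG?? -> prefix_len=5
Fragment 3: offset=12 data="Dv" -> buffer=MDkKe??nSwrGDv -> prefix_len=5
Fragment 4: offset=5 data="Ox" -> buffer=MDkKeOxnSwrGDv -> prefix_len=14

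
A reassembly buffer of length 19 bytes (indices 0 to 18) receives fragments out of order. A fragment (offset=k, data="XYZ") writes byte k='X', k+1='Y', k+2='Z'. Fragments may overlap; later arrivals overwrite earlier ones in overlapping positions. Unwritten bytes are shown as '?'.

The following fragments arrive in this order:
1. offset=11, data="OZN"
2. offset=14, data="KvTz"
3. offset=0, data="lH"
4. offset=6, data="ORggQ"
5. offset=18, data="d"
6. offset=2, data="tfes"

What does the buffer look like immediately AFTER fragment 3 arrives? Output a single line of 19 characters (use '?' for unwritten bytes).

Fragment 1: offset=11 data="OZN" -> buffer=???????????OZN?????
Fragment 2: offset=14 data="KvTz" -> buffer=???????????OZNKvTz?
Fragment 3: offset=0 data="lH" -> buffer=lH?????????OZNKvTz?

Answer: lH?????????OZNKvTz?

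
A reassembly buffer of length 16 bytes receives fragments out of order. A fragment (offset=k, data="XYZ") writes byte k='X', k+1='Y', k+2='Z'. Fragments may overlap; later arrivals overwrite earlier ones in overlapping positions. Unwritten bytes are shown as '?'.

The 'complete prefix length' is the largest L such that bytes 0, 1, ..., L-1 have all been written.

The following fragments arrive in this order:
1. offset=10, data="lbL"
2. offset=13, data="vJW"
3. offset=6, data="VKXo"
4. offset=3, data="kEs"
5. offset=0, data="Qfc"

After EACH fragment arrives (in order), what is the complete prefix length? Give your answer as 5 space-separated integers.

Fragment 1: offset=10 data="lbL" -> buffer=??????????lbL??? -> prefix_len=0
Fragment 2: offset=13 data="vJW" -> buffer=??????????lbLvJW -> prefix_len=0
Fragment 3: offset=6 data="VKXo" -> buffer=??????VKXolbLvJW -> prefix_len=0
Fragment 4: offset=3 data="kEs" -> buffer=???kEsVKXolbLvJW -> prefix_len=0
Fragment 5: offset=0 data="Qfc" -> buffer=QfckEsVKXolbLvJW -> prefix_len=16

Answer: 0 0 0 0 16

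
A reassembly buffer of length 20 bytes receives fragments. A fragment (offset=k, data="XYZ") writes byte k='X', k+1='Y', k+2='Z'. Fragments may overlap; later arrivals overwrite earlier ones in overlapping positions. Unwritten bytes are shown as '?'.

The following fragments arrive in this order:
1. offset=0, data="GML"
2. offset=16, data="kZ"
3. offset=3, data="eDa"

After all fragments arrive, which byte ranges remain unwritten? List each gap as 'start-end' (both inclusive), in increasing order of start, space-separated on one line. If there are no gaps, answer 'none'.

Fragment 1: offset=0 len=3
Fragment 2: offset=16 len=2
Fragment 3: offset=3 len=3
Gaps: 6-15 18-19

Answer: 6-15 18-19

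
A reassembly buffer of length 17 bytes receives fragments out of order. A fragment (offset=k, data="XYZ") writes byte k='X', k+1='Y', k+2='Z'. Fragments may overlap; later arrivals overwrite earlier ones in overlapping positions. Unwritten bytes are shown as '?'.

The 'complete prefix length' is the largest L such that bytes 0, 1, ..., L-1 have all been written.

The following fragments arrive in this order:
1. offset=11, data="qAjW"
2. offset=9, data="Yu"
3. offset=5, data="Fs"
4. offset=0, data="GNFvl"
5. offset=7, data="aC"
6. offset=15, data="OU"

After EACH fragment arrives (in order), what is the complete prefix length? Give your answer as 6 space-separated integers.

Answer: 0 0 0 7 15 17

Derivation:
Fragment 1: offset=11 data="qAjW" -> buffer=???????????qAjW?? -> prefix_len=0
Fragment 2: offset=9 data="Yu" -> buffer=?????????YuqAjW?? -> prefix_len=0
Fragment 3: offset=5 data="Fs" -> buffer=?????Fs??YuqAjW?? -> prefix_len=0
Fragment 4: offset=0 data="GNFvl" -> buffer=GNFvlFs??YuqAjW?? -> prefix_len=7
Fragment 5: offset=7 data="aC" -> buffer=GNFvlFsaCYuqAjW?? -> prefix_len=15
Fragment 6: offset=15 data="OU" -> buffer=GNFvlFsaCYuqAjWOU -> prefix_len=17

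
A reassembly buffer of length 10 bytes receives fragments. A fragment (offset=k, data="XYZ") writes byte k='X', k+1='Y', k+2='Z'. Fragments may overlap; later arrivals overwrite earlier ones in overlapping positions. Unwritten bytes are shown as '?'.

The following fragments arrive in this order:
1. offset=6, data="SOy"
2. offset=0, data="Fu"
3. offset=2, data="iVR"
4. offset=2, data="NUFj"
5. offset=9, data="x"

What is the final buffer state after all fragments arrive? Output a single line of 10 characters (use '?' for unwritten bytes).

Fragment 1: offset=6 data="SOy" -> buffer=??????SOy?
Fragment 2: offset=0 data="Fu" -> buffer=Fu????SOy?
Fragment 3: offset=2 data="iVR" -> buffer=FuiVR?SOy?
Fragment 4: offset=2 data="NUFj" -> buffer=FuNUFjSOy?
Fragment 5: offset=9 data="x" -> buffer=FuNUFjSOyx

Answer: FuNUFjSOyx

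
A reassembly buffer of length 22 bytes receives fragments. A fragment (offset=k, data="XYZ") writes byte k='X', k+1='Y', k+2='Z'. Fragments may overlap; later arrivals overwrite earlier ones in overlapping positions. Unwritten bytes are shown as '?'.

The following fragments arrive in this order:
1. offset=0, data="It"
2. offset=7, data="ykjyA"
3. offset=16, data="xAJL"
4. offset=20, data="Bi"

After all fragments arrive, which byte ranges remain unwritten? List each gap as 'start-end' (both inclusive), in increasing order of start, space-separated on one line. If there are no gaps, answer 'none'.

Answer: 2-6 12-15

Derivation:
Fragment 1: offset=0 len=2
Fragment 2: offset=7 len=5
Fragment 3: offset=16 len=4
Fragment 4: offset=20 len=2
Gaps: 2-6 12-15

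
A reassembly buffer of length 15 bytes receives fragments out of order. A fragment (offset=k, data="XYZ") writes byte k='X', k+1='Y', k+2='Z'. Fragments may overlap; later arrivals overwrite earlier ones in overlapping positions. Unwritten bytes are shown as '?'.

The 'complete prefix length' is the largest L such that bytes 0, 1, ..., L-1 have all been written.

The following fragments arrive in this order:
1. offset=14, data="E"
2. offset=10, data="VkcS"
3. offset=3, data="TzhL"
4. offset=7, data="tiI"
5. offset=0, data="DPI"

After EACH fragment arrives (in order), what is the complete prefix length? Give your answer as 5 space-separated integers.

Answer: 0 0 0 0 15

Derivation:
Fragment 1: offset=14 data="E" -> buffer=??????????????E -> prefix_len=0
Fragment 2: offset=10 data="VkcS" -> buffer=??????????VkcSE -> prefix_len=0
Fragment 3: offset=3 data="TzhL" -> buffer=???TzhL???VkcSE -> prefix_len=0
Fragment 4: offset=7 data="tiI" -> buffer=???TzhLtiIVkcSE -> prefix_len=0
Fragment 5: offset=0 data="DPI" -> buffer=DPITzhLtiIVkcSE -> prefix_len=15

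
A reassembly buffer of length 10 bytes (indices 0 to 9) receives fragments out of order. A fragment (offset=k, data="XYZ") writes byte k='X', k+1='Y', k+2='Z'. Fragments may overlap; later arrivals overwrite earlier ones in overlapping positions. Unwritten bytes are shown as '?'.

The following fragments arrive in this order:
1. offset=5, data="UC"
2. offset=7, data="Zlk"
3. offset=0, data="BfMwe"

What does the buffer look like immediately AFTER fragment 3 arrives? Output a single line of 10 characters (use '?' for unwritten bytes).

Fragment 1: offset=5 data="UC" -> buffer=?????UC???
Fragment 2: offset=7 data="Zlk" -> buffer=?????UCZlk
Fragment 3: offset=0 data="BfMwe" -> buffer=BfMweUCZlk

Answer: BfMweUCZlk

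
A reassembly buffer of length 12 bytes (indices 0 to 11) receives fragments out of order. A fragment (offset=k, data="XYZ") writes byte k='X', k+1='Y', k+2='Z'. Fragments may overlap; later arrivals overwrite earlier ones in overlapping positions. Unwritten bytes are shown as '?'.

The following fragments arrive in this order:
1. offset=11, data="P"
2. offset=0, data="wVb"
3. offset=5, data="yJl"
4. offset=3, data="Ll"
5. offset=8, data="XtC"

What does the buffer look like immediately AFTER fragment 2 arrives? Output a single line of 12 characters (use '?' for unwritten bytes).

Fragment 1: offset=11 data="P" -> buffer=???????????P
Fragment 2: offset=0 data="wVb" -> buffer=wVb????????P

Answer: wVb????????P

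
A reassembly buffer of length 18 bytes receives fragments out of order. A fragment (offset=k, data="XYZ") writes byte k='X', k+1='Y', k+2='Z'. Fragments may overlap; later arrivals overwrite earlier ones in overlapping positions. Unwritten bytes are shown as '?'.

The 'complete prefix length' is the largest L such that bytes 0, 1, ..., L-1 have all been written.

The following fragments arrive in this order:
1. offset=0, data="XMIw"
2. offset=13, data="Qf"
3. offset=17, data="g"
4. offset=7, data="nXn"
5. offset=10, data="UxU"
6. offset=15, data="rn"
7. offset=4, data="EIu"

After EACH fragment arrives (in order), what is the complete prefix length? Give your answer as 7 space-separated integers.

Fragment 1: offset=0 data="XMIw" -> buffer=XMIw?????????????? -> prefix_len=4
Fragment 2: offset=13 data="Qf" -> buffer=XMIw?????????Qf??? -> prefix_len=4
Fragment 3: offset=17 data="g" -> buffer=XMIw?????????Qf??g -> prefix_len=4
Fragment 4: offset=7 data="nXn" -> buffer=XMIw???nXn???Qf??g -> prefix_len=4
Fragment 5: offset=10 data="UxU" -> buffer=XMIw???nXnUxUQf??g -> prefix_len=4
Fragment 6: offset=15 data="rn" -> buffer=XMIw???nXnUxUQfrng -> prefix_len=4
Fragment 7: offset=4 data="EIu" -> buffer=XMIwEIunXnUxUQfrng -> prefix_len=18

Answer: 4 4 4 4 4 4 18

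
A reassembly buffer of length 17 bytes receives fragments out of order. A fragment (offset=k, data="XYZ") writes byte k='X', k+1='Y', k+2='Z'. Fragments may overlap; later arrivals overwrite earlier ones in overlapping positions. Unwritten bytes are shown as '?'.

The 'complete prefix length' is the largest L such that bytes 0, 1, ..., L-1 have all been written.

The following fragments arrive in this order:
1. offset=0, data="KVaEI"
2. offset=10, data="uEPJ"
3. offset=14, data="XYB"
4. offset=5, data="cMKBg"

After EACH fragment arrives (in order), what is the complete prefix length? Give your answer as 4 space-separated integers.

Fragment 1: offset=0 data="KVaEI" -> buffer=KVaEI???????????? -> prefix_len=5
Fragment 2: offset=10 data="uEPJ" -> buffer=KVaEI?????uEPJ??? -> prefix_len=5
Fragment 3: offset=14 data="XYB" -> buffer=KVaEI?????uEPJXYB -> prefix_len=5
Fragment 4: offset=5 data="cMKBg" -> buffer=KVaEIcMKBguEPJXYB -> prefix_len=17

Answer: 5 5 5 17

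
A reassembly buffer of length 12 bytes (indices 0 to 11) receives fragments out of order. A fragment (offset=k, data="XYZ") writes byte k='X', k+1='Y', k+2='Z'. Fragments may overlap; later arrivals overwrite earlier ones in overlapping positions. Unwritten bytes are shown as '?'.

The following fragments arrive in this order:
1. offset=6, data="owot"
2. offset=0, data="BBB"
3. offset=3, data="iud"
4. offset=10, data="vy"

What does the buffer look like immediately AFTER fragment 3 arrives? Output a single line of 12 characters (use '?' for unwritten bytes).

Fragment 1: offset=6 data="owot" -> buffer=??????owot??
Fragment 2: offset=0 data="BBB" -> buffer=BBB???owot??
Fragment 3: offset=3 data="iud" -> buffer=BBBiudowot??

Answer: BBBiudowot??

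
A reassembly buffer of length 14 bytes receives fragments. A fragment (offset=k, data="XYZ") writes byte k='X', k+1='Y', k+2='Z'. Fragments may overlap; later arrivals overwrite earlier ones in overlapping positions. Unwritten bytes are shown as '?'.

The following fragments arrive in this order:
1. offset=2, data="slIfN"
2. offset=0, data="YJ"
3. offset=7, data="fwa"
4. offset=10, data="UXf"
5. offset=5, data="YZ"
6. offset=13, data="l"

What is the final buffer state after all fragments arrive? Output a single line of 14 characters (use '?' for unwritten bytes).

Fragment 1: offset=2 data="slIfN" -> buffer=??slIfN???????
Fragment 2: offset=0 data="YJ" -> buffer=YJslIfN???????
Fragment 3: offset=7 data="fwa" -> buffer=YJslIfNfwa????
Fragment 4: offset=10 data="UXf" -> buffer=YJslIfNfwaUXf?
Fragment 5: offset=5 data="YZ" -> buffer=YJslIYZfwaUXf?
Fragment 6: offset=13 data="l" -> buffer=YJslIYZfwaUXfl

Answer: YJslIYZfwaUXfl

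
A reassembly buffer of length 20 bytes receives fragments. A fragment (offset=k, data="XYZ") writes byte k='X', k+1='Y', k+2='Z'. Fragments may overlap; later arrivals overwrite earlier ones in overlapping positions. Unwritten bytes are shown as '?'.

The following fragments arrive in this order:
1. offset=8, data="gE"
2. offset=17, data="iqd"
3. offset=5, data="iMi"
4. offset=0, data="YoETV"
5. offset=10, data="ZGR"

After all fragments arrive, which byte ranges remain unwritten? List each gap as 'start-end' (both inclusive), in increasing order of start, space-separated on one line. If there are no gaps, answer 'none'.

Answer: 13-16

Derivation:
Fragment 1: offset=8 len=2
Fragment 2: offset=17 len=3
Fragment 3: offset=5 len=3
Fragment 4: offset=0 len=5
Fragment 5: offset=10 len=3
Gaps: 13-16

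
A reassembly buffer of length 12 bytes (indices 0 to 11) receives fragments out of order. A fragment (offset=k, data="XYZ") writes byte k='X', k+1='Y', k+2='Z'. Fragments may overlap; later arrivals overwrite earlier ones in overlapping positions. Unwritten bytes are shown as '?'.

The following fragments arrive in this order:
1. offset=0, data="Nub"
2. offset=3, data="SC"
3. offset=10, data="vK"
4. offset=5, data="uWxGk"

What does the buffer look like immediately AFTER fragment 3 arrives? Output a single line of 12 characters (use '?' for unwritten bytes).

Fragment 1: offset=0 data="Nub" -> buffer=Nub?????????
Fragment 2: offset=3 data="SC" -> buffer=NubSC???????
Fragment 3: offset=10 data="vK" -> buffer=NubSC?????vK

Answer: NubSC?????vK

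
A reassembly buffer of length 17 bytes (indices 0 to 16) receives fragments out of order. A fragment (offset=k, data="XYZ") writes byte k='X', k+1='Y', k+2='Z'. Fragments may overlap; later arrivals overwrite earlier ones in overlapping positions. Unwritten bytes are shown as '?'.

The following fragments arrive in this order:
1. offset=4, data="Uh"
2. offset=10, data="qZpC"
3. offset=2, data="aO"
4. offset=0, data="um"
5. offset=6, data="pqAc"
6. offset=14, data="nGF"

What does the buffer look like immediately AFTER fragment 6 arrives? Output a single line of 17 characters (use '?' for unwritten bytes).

Answer: umaOUhpqAcqZpCnGF

Derivation:
Fragment 1: offset=4 data="Uh" -> buffer=????Uh???????????
Fragment 2: offset=10 data="qZpC" -> buffer=????Uh????qZpC???
Fragment 3: offset=2 data="aO" -> buffer=??aOUh????qZpC???
Fragment 4: offset=0 data="um" -> buffer=umaOUh????qZpC???
Fragment 5: offset=6 data="pqAc" -> buffer=umaOUhpqAcqZpC???
Fragment 6: offset=14 data="nGF" -> buffer=umaOUhpqAcqZpCnGF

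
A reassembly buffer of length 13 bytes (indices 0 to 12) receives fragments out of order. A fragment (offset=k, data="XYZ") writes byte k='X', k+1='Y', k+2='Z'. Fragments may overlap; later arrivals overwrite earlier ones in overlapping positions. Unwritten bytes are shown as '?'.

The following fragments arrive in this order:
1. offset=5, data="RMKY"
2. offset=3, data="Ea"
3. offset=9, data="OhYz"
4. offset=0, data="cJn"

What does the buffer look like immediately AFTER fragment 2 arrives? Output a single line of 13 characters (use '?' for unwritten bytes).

Fragment 1: offset=5 data="RMKY" -> buffer=?????RMKY????
Fragment 2: offset=3 data="Ea" -> buffer=???EaRMKY????

Answer: ???EaRMKY????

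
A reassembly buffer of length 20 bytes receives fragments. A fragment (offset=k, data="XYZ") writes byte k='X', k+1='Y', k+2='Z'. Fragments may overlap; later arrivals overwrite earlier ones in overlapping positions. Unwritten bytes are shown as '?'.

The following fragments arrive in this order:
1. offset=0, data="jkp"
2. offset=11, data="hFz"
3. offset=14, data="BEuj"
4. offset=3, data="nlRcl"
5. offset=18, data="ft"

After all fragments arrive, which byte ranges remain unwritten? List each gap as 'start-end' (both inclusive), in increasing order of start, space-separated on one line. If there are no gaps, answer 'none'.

Fragment 1: offset=0 len=3
Fragment 2: offset=11 len=3
Fragment 3: offset=14 len=4
Fragment 4: offset=3 len=5
Fragment 5: offset=18 len=2
Gaps: 8-10

Answer: 8-10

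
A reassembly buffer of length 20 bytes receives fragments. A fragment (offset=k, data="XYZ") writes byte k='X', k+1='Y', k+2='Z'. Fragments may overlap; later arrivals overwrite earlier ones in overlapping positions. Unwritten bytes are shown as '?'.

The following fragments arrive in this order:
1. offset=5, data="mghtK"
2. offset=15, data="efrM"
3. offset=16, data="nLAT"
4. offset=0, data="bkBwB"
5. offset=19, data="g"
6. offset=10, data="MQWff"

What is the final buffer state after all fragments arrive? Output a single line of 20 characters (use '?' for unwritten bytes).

Answer: bkBwBmghtKMQWffenLAg

Derivation:
Fragment 1: offset=5 data="mghtK" -> buffer=?????mghtK??????????
Fragment 2: offset=15 data="efrM" -> buffer=?????mghtK?????efrM?
Fragment 3: offset=16 data="nLAT" -> buffer=?????mghtK?????enLAT
Fragment 4: offset=0 data="bkBwB" -> buffer=bkBwBmghtK?????enLAT
Fragment 5: offset=19 data="g" -> buffer=bkBwBmghtK?????enLAg
Fragment 6: offset=10 data="MQWff" -> buffer=bkBwBmghtKMQWffenLAg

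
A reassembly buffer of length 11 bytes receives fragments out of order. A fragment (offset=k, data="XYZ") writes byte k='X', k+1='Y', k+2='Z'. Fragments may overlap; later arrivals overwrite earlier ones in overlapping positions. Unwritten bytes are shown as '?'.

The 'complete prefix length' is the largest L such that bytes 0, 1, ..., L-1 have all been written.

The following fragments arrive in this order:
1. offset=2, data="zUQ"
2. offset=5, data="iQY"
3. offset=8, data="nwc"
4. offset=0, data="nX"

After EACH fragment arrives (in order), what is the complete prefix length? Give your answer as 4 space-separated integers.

Answer: 0 0 0 11

Derivation:
Fragment 1: offset=2 data="zUQ" -> buffer=??zUQ?????? -> prefix_len=0
Fragment 2: offset=5 data="iQY" -> buffer=??zUQiQY??? -> prefix_len=0
Fragment 3: offset=8 data="nwc" -> buffer=??zUQiQYnwc -> prefix_len=0
Fragment 4: offset=0 data="nX" -> buffer=nXzUQiQYnwc -> prefix_len=11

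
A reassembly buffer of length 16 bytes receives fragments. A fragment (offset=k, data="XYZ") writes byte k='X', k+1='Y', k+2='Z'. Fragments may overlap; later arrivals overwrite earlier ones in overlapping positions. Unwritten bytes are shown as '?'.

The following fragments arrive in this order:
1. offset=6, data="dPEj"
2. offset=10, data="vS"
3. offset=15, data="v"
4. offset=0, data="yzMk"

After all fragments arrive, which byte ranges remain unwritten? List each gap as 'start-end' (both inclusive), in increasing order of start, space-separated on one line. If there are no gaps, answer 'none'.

Fragment 1: offset=6 len=4
Fragment 2: offset=10 len=2
Fragment 3: offset=15 len=1
Fragment 4: offset=0 len=4
Gaps: 4-5 12-14

Answer: 4-5 12-14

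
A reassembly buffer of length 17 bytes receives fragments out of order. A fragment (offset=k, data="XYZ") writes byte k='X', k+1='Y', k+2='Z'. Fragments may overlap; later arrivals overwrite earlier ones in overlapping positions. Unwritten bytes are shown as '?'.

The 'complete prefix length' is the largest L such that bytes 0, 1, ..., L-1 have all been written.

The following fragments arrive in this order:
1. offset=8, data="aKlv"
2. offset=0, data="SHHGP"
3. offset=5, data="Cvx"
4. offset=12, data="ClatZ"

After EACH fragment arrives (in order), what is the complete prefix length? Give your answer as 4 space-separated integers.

Fragment 1: offset=8 data="aKlv" -> buffer=????????aKlv????? -> prefix_len=0
Fragment 2: offset=0 data="SHHGP" -> buffer=SHHGP???aKlv????? -> prefix_len=5
Fragment 3: offset=5 data="Cvx" -> buffer=SHHGPCvxaKlv????? -> prefix_len=12
Fragment 4: offset=12 data="ClatZ" -> buffer=SHHGPCvxaKlvClatZ -> prefix_len=17

Answer: 0 5 12 17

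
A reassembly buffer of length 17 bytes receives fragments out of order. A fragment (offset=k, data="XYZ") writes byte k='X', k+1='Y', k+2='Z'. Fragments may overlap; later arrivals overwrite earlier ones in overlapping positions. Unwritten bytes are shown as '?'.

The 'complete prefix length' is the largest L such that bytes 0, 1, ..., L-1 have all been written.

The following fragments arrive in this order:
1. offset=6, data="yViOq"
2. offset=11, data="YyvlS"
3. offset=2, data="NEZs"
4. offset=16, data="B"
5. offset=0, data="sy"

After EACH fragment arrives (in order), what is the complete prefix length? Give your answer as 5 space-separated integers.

Fragment 1: offset=6 data="yViOq" -> buffer=??????yViOq?????? -> prefix_len=0
Fragment 2: offset=11 data="YyvlS" -> buffer=??????yViOqYyvlS? -> prefix_len=0
Fragment 3: offset=2 data="NEZs" -> buffer=??NEZsyViOqYyvlS? -> prefix_len=0
Fragment 4: offset=16 data="B" -> buffer=??NEZsyViOqYyvlSB -> prefix_len=0
Fragment 5: offset=0 data="sy" -> buffer=syNEZsyViOqYyvlSB -> prefix_len=17

Answer: 0 0 0 0 17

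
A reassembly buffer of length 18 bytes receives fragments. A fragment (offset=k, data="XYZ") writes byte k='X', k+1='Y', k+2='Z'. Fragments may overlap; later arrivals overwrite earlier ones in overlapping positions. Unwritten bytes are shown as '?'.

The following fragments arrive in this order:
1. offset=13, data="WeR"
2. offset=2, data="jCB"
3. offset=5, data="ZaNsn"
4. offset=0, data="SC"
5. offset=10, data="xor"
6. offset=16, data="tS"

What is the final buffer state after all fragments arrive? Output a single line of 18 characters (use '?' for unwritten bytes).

Answer: SCjCBZaNsnxorWeRtS

Derivation:
Fragment 1: offset=13 data="WeR" -> buffer=?????????????WeR??
Fragment 2: offset=2 data="jCB" -> buffer=??jCB????????WeR??
Fragment 3: offset=5 data="ZaNsn" -> buffer=??jCBZaNsn???WeR??
Fragment 4: offset=0 data="SC" -> buffer=SCjCBZaNsn???WeR??
Fragment 5: offset=10 data="xor" -> buffer=SCjCBZaNsnxorWeR??
Fragment 6: offset=16 data="tS" -> buffer=SCjCBZaNsnxorWeRtS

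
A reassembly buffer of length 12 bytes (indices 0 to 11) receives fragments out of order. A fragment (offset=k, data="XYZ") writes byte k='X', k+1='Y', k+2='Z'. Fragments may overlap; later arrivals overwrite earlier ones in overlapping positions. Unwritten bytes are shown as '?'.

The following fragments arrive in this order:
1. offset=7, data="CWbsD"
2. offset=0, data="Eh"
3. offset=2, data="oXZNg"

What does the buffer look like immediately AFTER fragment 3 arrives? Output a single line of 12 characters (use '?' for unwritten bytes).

Fragment 1: offset=7 data="CWbsD" -> buffer=???????CWbsD
Fragment 2: offset=0 data="Eh" -> buffer=Eh?????CWbsD
Fragment 3: offset=2 data="oXZNg" -> buffer=EhoXZNgCWbsD

Answer: EhoXZNgCWbsD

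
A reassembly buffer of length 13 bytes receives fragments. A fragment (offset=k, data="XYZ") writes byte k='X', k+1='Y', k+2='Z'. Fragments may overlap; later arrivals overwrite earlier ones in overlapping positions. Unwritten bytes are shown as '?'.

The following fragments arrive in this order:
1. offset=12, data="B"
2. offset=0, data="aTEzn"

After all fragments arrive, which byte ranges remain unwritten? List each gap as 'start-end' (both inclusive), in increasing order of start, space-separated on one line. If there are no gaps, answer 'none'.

Answer: 5-11

Derivation:
Fragment 1: offset=12 len=1
Fragment 2: offset=0 len=5
Gaps: 5-11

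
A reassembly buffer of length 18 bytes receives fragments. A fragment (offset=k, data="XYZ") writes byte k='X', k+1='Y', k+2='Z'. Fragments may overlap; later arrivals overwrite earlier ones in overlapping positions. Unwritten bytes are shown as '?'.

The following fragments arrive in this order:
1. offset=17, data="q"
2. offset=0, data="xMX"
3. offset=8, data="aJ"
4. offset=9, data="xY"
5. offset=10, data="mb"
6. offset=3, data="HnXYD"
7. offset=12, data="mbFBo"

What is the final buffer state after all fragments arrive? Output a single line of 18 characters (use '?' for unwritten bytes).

Answer: xMXHnXYDaxmbmbFBoq

Derivation:
Fragment 1: offset=17 data="q" -> buffer=?????????????????q
Fragment 2: offset=0 data="xMX" -> buffer=xMX??????????????q
Fragment 3: offset=8 data="aJ" -> buffer=xMX?????aJ???????q
Fragment 4: offset=9 data="xY" -> buffer=xMX?????axY??????q
Fragment 5: offset=10 data="mb" -> buffer=xMX?????axmb?????q
Fragment 6: offset=3 data="HnXYD" -> buffer=xMXHnXYDaxmb?????q
Fragment 7: offset=12 data="mbFBo" -> buffer=xMXHnXYDaxmbmbFBoq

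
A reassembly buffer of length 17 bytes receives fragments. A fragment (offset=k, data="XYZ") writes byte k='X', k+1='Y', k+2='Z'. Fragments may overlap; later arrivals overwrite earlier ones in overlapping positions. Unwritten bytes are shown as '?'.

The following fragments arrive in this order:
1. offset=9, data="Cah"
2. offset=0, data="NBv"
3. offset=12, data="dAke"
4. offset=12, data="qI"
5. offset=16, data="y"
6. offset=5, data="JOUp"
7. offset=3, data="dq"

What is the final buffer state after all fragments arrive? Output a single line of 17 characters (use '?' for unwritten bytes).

Answer: NBvdqJOUpCahqIkey

Derivation:
Fragment 1: offset=9 data="Cah" -> buffer=?????????Cah?????
Fragment 2: offset=0 data="NBv" -> buffer=NBv??????Cah?????
Fragment 3: offset=12 data="dAke" -> buffer=NBv??????CahdAke?
Fragment 4: offset=12 data="qI" -> buffer=NBv??????CahqIke?
Fragment 5: offset=16 data="y" -> buffer=NBv??????CahqIkey
Fragment 6: offset=5 data="JOUp" -> buffer=NBv??JOUpCahqIkey
Fragment 7: offset=3 data="dq" -> buffer=NBvdqJOUpCahqIkey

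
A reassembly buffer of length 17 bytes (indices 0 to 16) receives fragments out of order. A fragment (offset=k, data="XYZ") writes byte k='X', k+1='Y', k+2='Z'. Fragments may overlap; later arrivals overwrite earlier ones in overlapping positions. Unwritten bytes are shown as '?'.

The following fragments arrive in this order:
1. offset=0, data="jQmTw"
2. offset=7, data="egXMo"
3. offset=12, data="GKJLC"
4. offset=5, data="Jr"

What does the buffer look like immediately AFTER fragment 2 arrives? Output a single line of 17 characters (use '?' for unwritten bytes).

Answer: jQmTw??egXMo?????

Derivation:
Fragment 1: offset=0 data="jQmTw" -> buffer=jQmTw????????????
Fragment 2: offset=7 data="egXMo" -> buffer=jQmTw??egXMo?????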